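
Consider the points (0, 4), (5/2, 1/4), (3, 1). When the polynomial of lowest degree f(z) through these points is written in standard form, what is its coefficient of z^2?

Build the Lagrange basis polynomials:
L_0(z) = (z - 5/2)(z - 3) / [15/2] = (2/15)z^2 - (11/15)z + 1
L_1(z) = z(z - 3) / [-5/4] = -(4/5)z^2 + (12/5)z
L_2(z) = z(z - 5/2) / [3/2] = (2/3)z^2 - (5/3)z
f(z) = 4·L_0 + (1/4)·L_1 + 1·L_2
Only the coefficient of z^2 is needed; take it from each L_i and combine:
4·(2/15) + (1/4)·(-4/5) + 1·(2/3) = 1

1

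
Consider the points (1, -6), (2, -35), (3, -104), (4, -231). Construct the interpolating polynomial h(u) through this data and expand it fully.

h(u) = -3u^3 - 2u^2 - 2u + 1

L_0(u) = (u - 2)(u - 3)(u - 4) / [-6] = -(1/6)u^3 + (3/2)u^2 - (13/3)u + 4
L_1(u) = (u - 1)(u - 3)(u - 4) / [2] = (1/2)u^3 - 4u^2 + (19/2)u - 6
L_2(u) = (u - 1)(u - 2)(u - 4) / [-2] = -(1/2)u^3 + (7/2)u^2 - 7u + 4
L_3(u) = (u - 1)(u - 2)(u - 3) / [6] = (1/6)u^3 - u^2 + (11/6)u - 1
h(u) = (-6)·L_0 + (-35)·L_1 + (-104)·L_2 + (-231)·L_3
  (-6)·L_0(u) = u^3 - 9u^2 + 26u - 24
  (-35)·L_1(u) = -(35/2)u^3 + 140u^2 - (665/2)u + 210
  (-104)·L_2(u) = 52u^3 - 364u^2 + 728u - 416
  (-231)·L_3(u) = -(77/2)u^3 + 231u^2 - (847/2)u + 231
Adding term by term: -3u^3 - 2u^2 - 2u + 1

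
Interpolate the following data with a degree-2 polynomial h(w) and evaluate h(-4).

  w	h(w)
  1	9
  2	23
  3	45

Evaluate each Lagrange basis at w = -4:
L_0(-4) = (-6)·(-7)/[(-1)·(-2)] = 21
L_1(-4) = (-5)·(-7)/[(1)·(-1)] = -35
L_2(-4) = (-5)·(-6)/[(2)·(1)] = 15
Sum: 9·(21) + 23·(-35) + 45·(15) = 59

59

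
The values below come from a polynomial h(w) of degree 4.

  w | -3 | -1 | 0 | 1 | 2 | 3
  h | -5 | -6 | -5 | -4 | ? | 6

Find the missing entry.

-35/24

The 5 known values determine h uniquely (degree ≤ 4).
Evaluate each Lagrange basis at w = 2:
L_0(2) = (3)·(2)·(1)·(-1)/[(-2)·(-3)·(-4)·(-6)] = -1/24
L_1(2) = (5)·(2)·(1)·(-1)/[(2)·(-1)·(-2)·(-4)] = 5/8
L_2(2) = (5)·(3)·(1)·(-1)/[(3)·(1)·(-1)·(-3)] = -5/3
L_3(2) = (5)·(3)·(2)·(-1)/[(4)·(2)·(1)·(-2)] = 15/8
L_4(2) = (5)·(3)·(2)·(1)/[(6)·(4)·(3)·(2)] = 5/24
Sum: (-5)·(-1/24) + (-6)·(5/8) + (-5)·(-5/3) + (-4)·(15/8) + 6·(5/24) = -35/24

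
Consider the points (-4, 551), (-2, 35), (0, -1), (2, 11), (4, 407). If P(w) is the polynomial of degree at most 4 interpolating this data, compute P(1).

Using Newton's divided-difference form:
P[-4,-2] = (35 - 551) / (-2 - (-4)) = -258
P[-2,0] = (-1 - 35) / (0 - (-2)) = -18
P[0,2] = (11 - (-1)) / (2 - 0) = 6
P[2,4] = (407 - 11) / (4 - 2) = 198
P[-4,-2,0] = (-18 - (-258)) / (0 - (-4)) = 60
P[-2,0,2] = (6 - (-18)) / (2 - (-2)) = 6
P[0,2,4] = (198 - 6) / (4 - 0) = 48
P[-4,-2,0,2] = (6 - 60) / (2 - (-4)) = -9
P[-2,0,2,4] = (48 - 6) / (4 - (-2)) = 7
P[-4,-2,0,2,4] = (7 - (-9)) / (4 - (-4)) = 2
P(1) = 551 + (-258)·(5) + 60·(5)·(3) + (-9)·(5)·(3)·(1) + 2·(5)·(3)·(1)·(-1) = -4

-4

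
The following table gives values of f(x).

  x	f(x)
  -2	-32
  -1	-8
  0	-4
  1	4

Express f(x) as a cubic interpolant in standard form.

Build the Lagrange basis polynomials:
L_0(x) = (x + 1)x(x - 1) / [-6] = -(1/6)x^3 + (1/6)x
L_1(x) = (x + 2)x(x - 1) / [2] = (1/2)x^3 + (1/2)x^2 - x
L_2(x) = (x + 2)(x + 1)(x - 1) / [-2] = -(1/2)x^3 - x^2 + (1/2)x + 1
L_3(x) = (x + 2)(x + 1)x / [6] = (1/6)x^3 + (1/2)x^2 + (1/3)x
f(x) = (-32)·L_0 + (-8)·L_1 + (-4)·L_2 + 4·L_3
  (-32)·L_0(x) = (16/3)x^3 - (16/3)x
  (-8)·L_1(x) = -4x^3 - 4x^2 + 8x
  (-4)·L_2(x) = 2x^3 + 4x^2 - 2x - 4
  4·L_3(x) = (2/3)x^3 + 2x^2 + (4/3)x
Adding term by term: 4x^3 + 2x^2 + 2x - 4

f(x) = 4x^3 + 2x^2 + 2x - 4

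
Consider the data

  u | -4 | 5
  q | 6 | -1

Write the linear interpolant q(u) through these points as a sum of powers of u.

Build the Lagrange basis polynomials:
L_0(u) = (u - 5) / [-9] = -(1/9)u + 5/9
L_1(u) = (u + 4) / [9] = (1/9)u + 4/9
q(u) = 6·L_0 + (-1)·L_1
  6·L_0(u) = -(2/3)u + 10/3
  (-1)·L_1(u) = -(1/9)u - 4/9
Adding term by term: -(7/9)u + 26/9

q(u) = -(7/9)u + 26/9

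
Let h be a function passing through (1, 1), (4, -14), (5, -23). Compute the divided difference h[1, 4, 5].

h[1,4] = (-14 - 1) / (4 - 1) = -5
h[4,5] = (-23 - (-14)) / (5 - 4) = -9
h[1,4,5] = (-9 - (-5)) / (5 - 1) = -1

-1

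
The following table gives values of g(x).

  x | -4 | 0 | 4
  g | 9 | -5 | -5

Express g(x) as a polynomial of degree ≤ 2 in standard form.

Build the Lagrange basis polynomials:
L_0(x) = x(x - 4) / [32] = (1/32)x^2 - (1/8)x
L_1(x) = (x + 4)(x - 4) / [-16] = -(1/16)x^2 + 1
L_2(x) = (x + 4)x / [32] = (1/32)x^2 + (1/8)x
g(x) = 9·L_0 + (-5)·L_1 + (-5)·L_2
  9·L_0(x) = (9/32)x^2 - (9/8)x
  (-5)·L_1(x) = (5/16)x^2 - 5
  (-5)·L_2(x) = -(5/32)x^2 - (5/8)x
Adding term by term: (7/16)x^2 - (7/4)x - 5

g(x) = (7/16)x^2 - (7/4)x - 5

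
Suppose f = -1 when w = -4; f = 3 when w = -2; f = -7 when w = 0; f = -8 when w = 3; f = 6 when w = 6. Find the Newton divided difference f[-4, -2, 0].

f[-4,-2] = (3 - (-1)) / (-2 - (-4)) = 2
f[-2,0] = (-7 - 3) / (0 - (-2)) = -5
f[-4,-2,0] = (-5 - 2) / (0 - (-4)) = -7/4

-7/4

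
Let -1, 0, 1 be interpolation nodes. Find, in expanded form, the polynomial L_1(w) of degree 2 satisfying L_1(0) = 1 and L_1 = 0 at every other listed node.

L_1(w) = (w + 1)(w - 1) / [(1)·(-1)]
       = (w^2 - 1) / (-1)

L_1(w) = -w^2 + 1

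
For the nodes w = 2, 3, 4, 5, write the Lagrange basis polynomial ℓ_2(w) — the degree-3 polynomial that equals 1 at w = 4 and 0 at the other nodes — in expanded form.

ℓ_2(w) = (w - 2)(w - 3)(w - 5) / [(2)·(1)·(-1)]
       = (w^3 - 10w^2 + 31w - 30) / (-2)

ℓ_2(w) = -(1/2)w^3 + 5w^2 - (31/2)w + 15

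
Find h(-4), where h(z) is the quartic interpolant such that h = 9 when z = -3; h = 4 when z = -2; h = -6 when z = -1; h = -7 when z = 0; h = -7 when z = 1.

-27

L_0(-4) = (-2)·(-3)·(-4)·(-5)/[(-1)·(-2)·(-3)·(-4)] = 5
L_1(-4) = (-1)·(-3)·(-4)·(-5)/[(1)·(-1)·(-2)·(-3)] = -10
L_2(-4) = (-1)·(-2)·(-4)·(-5)/[(2)·(1)·(-1)·(-2)] = 10
L_3(-4) = (-1)·(-2)·(-3)·(-5)/[(3)·(2)·(1)·(-1)] = -5
L_4(-4) = (-1)·(-2)·(-3)·(-4)/[(4)·(3)·(2)·(1)] = 1
Sum: 9·(5) + 4·(-10) + (-6)·(10) + (-7)·(-5) + (-7)·(1) = -27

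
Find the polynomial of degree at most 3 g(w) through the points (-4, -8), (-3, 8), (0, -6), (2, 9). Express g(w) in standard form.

Build the Lagrange basis polynomials:
L_0(w) = (w + 3)w(w - 2) / [-24] = -(1/24)w^3 - (1/24)w^2 + (1/4)w
L_1(w) = (w + 4)w(w - 2) / [15] = (1/15)w^3 + (2/15)w^2 - (8/15)w
L_2(w) = (w + 4)(w + 3)(w - 2) / [-24] = -(1/24)w^3 - (5/24)w^2 + (1/12)w + 1
L_3(w) = (w + 4)(w + 3)w / [60] = (1/60)w^3 + (7/60)w^2 + (1/5)w
g(w) = (-8)·L_0 + 8·L_1 + (-6)·L_2 + 9·L_3
  (-8)·L_0(w) = (1/3)w^3 + (1/3)w^2 - 2w
  8·L_1(w) = (8/15)w^3 + (16/15)w^2 - (64/15)w
  (-6)·L_2(w) = (1/4)w^3 + (5/4)w^2 - (1/2)w - 6
  9·L_3(w) = (3/20)w^3 + (21/20)w^2 + (9/5)w
Adding term by term: (19/15)w^3 + (37/10)w^2 - (149/30)w - 6

g(w) = (19/15)w^3 + (37/10)w^2 - (149/30)w - 6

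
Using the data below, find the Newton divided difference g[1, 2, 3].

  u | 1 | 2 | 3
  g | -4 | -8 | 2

g[1,2] = (-8 - (-4)) / (2 - 1) = -4
g[2,3] = (2 - (-8)) / (3 - 2) = 10
g[1,2,3] = (10 - (-4)) / (3 - 1) = 7

7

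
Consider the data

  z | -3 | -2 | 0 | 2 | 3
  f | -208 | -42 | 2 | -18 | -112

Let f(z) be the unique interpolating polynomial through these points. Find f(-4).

-630

L_0(-4) = (-2)·(-4)·(-6)·(-7)/[(-1)·(-3)·(-5)·(-6)] = 56/15
L_1(-4) = (-1)·(-4)·(-6)·(-7)/[(1)·(-2)·(-4)·(-5)] = -21/5
L_2(-4) = (-1)·(-2)·(-6)·(-7)/[(3)·(2)·(-2)·(-3)] = 7/3
L_3(-4) = (-1)·(-2)·(-4)·(-7)/[(5)·(4)·(2)·(-1)] = -7/5
L_4(-4) = (-1)·(-2)·(-4)·(-6)/[(6)·(5)·(3)·(1)] = 8/15
Sum: (-208)·(56/15) + (-42)·(-21/5) + 2·(7/3) + (-18)·(-7/5) + (-112)·(8/15) = -630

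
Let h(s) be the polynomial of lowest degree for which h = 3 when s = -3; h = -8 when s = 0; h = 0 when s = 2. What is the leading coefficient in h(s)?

L_0(s) = s(s - 2) / [15] = (1/15)s^2 - (2/15)s
L_1(s) = (s + 3)(s - 2) / [-6] = -(1/6)s^2 - (1/6)s + 1
L_2(s) = (s + 3)s / [10] = (1/10)s^2 + (3/10)s
h(s) = 3·L_0 + (-8)·L_1 + 0·L_2
Only the coefficient of s^2 is needed; take it from each L_i and combine:
3·(1/15) + (-8)·(-1/6) + 0·(1/10) = 23/15

23/15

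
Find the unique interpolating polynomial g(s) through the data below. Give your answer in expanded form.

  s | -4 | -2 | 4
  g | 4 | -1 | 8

g(s) = (1/2)s^2 + (1/2)s - 2

Build the Lagrange basis polynomials:
L_0(s) = (s + 2)(s - 4) / [16] = (1/16)s^2 - (1/8)s - 1/2
L_1(s) = (s + 4)(s - 4) / [-12] = -(1/12)s^2 + 4/3
L_2(s) = (s + 4)(s + 2) / [48] = (1/48)s^2 + (1/8)s + 1/6
g(s) = 4·L_0 + (-1)·L_1 + 8·L_2
  4·L_0(s) = (1/4)s^2 - (1/2)s - 2
  (-1)·L_1(s) = (1/12)s^2 - 4/3
  8·L_2(s) = (1/6)s^2 + s + 4/3
Adding term by term: (1/2)s^2 + (1/2)s - 2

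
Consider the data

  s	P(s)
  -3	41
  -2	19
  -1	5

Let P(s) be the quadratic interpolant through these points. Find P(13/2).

155

Evaluate each Lagrange basis at s = 13/2:
L_0(13/2) = (17/2)·(15/2)/[(-1)·(-2)] = 255/8
L_1(13/2) = (19/2)·(15/2)/[(1)·(-1)] = -285/4
L_2(13/2) = (19/2)·(17/2)/[(2)·(1)] = 323/8
Sum: 41·(255/8) + 19·(-285/4) + 5·(323/8) = 155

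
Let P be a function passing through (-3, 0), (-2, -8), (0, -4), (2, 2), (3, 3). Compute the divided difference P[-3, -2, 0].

P[-3,-2] = (-8 - 0) / (-2 - (-3)) = -8
P[-2,0] = (-4 - (-8)) / (0 - (-2)) = 2
P[-3,-2,0] = (2 - (-8)) / (0 - (-3)) = 10/3

10/3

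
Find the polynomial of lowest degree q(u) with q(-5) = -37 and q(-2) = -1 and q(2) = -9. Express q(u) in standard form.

q(u) = -2u^2 - 2u + 3

Build the Lagrange basis polynomials:
L_0(u) = (u + 2)(u - 2) / [21] = (1/21)u^2 - 4/21
L_1(u) = (u + 5)(u - 2) / [-12] = -(1/12)u^2 - (1/4)u + 5/6
L_2(u) = (u + 5)(u + 2) / [28] = (1/28)u^2 + (1/4)u + 5/14
q(u) = (-37)·L_0 + (-1)·L_1 + (-9)·L_2
  (-37)·L_0(u) = -(37/21)u^2 + 148/21
  (-1)·L_1(u) = (1/12)u^2 + (1/4)u - 5/6
  (-9)·L_2(u) = -(9/28)u^2 - (9/4)u - 45/14
Adding term by term: -2u^2 - 2u + 3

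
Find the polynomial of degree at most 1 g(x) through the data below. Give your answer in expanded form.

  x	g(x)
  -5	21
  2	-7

g(x) = -4x + 1

Build the Lagrange basis polynomials:
L_0(x) = (x - 2) / [-7] = -(1/7)x + 2/7
L_1(x) = (x + 5) / [7] = (1/7)x + 5/7
g(x) = 21·L_0 + (-7)·L_1
  21·L_0(x) = -3x + 6
  (-7)·L_1(x) = -x - 5
Adding term by term: -4x + 1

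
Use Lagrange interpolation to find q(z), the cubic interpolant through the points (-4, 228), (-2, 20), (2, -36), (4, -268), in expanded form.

Build the Lagrange basis polynomials:
L_0(z) = (z + 2)(z - 2)(z - 4) / [-96] = -(1/96)z^3 + (1/24)z^2 + (1/24)z - 1/6
L_1(z) = (z + 4)(z - 2)(z - 4) / [48] = (1/48)z^3 - (1/24)z^2 - (1/3)z + 2/3
L_2(z) = (z + 4)(z + 2)(z - 4) / [-48] = -(1/48)z^3 - (1/24)z^2 + (1/3)z + 2/3
L_3(z) = (z + 4)(z + 2)(z - 2) / [96] = (1/96)z^3 + (1/24)z^2 - (1/24)z - 1/6
q(z) = 228·L_0 + 20·L_1 + (-36)·L_2 + (-268)·L_3
  228·L_0(z) = -(19/8)z^3 + (19/2)z^2 + (19/2)z - 38
  20·L_1(z) = (5/12)z^3 - (5/6)z^2 - (20/3)z + 40/3
  (-36)·L_2(z) = (3/4)z^3 + (3/2)z^2 - 12z - 24
  (-268)·L_3(z) = -(67/24)z^3 - (67/6)z^2 + (67/6)z + 134/3
Adding term by term: -4z^3 - z^2 + 2z - 4

q(z) = -4z^3 - z^2 + 2z - 4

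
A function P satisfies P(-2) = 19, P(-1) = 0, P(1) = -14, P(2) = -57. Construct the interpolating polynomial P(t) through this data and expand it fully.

Newton's divided differences:
P[-2,-1] = (0 - 19) / (-1 - (-2)) = -19
P[-1,1] = (-14 - 0) / (1 - (-1)) = -7
P[1,2] = (-57 - (-14)) / (2 - 1) = -43
P[-2,-1,1] = (-7 - (-19)) / (1 - (-2)) = 4
P[-1,1,2] = (-43 - (-7)) / (2 - (-1)) = -12
P[-2,-1,1,2] = (-12 - 4) / (2 - (-2)) = -4
P(t) = 19 + (-19)·(t + 2) + 4·(t + 2)(t + 1) + (-4)·(t + 2)(t + 1)(t - 1)
Expanding: P(t) = -4t^3 - 4t^2 - 3t - 3

P(t) = -4t^3 - 4t^2 - 3t - 3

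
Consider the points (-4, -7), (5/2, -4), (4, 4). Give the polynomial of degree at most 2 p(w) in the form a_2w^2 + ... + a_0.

Build the Lagrange basis polynomials:
L_0(w) = (w - 5/2)(w - 4) / [52] = (1/52)w^2 - (1/8)w + 5/26
L_1(w) = (w + 4)(w - 4) / [-39/4] = -(4/39)w^2 + 64/39
L_2(w) = (w + 4)(w - 5/2) / [12] = (1/12)w^2 + (1/8)w - 5/6
p(w) = (-7)·L_0 + (-4)·L_1 + 4·L_2
  (-7)·L_0(w) = -(7/52)w^2 + (7/8)w - 35/26
  (-4)·L_1(w) = (16/39)w^2 - 256/39
  4·L_2(w) = (1/3)w^2 + (1/2)w - 10/3
Adding term by term: (95/156)w^2 + (11/8)w - 877/78

p(w) = (95/156)w^2 + (11/8)w - 877/78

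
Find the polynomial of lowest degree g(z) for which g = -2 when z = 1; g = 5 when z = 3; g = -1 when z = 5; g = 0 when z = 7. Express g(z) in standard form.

g(z) = (5/12)z^3 - (43/8)z^2 + (235/12)z - 133/8

Build the Lagrange basis polynomials:
L_0(z) = (z - 3)(z - 5)(z - 7) / [-48] = -(1/48)z^3 + (5/16)z^2 - (71/48)z + 35/16
L_1(z) = (z - 1)(z - 5)(z - 7) / [16] = (1/16)z^3 - (13/16)z^2 + (47/16)z - 35/16
L_2(z) = (z - 1)(z - 3)(z - 7) / [-16] = -(1/16)z^3 + (11/16)z^2 - (31/16)z + 21/16
L_3(z) = (z - 1)(z - 3)(z - 5) / [48] = (1/48)z^3 - (3/16)z^2 + (23/48)z - 5/16
g(z) = (-2)·L_0 + 5·L_1 + (-1)·L_2 + 0·L_3
  (-2)·L_0(z) = (1/24)z^3 - (5/8)z^2 + (71/24)z - 35/8
  5·L_1(z) = (5/16)z^3 - (65/16)z^2 + (235/16)z - 175/16
  (-1)·L_2(z) = (1/16)z^3 - (11/16)z^2 + (31/16)z - 21/16
  0·L_3(z) = 0
Adding term by term: (5/12)z^3 - (43/8)z^2 + (235/12)z - 133/8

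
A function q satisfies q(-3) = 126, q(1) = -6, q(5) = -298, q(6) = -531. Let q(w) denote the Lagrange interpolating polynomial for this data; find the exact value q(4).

-147

L_0(4) = (3)·(-1)·(-2)/[(-4)·(-8)·(-9)] = -1/48
L_1(4) = (7)·(-1)·(-2)/[(4)·(-4)·(-5)] = 7/40
L_2(4) = (7)·(3)·(-2)/[(8)·(4)·(-1)] = 21/16
L_3(4) = (7)·(3)·(-1)/[(9)·(5)·(1)] = -7/15
Sum: 126·(-1/48) + (-6)·(7/40) + (-298)·(21/16) + (-531)·(-7/15) = -147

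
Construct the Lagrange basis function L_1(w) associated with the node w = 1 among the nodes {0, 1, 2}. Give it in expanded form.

L_1(w) = -w^2 + 2w

L_1(w) = w(w - 2) / [(1)·(-1)]
       = (w^2 - 2w) / (-1)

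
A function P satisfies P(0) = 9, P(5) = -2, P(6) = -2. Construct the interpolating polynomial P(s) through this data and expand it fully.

L_0(s) = (s - 5)(s - 6) / [30] = (1/30)s^2 - (11/30)s + 1
L_1(s) = s(s - 6) / [-5] = -(1/5)s^2 + (6/5)s
L_2(s) = s(s - 5) / [6] = (1/6)s^2 - (5/6)s
P(s) = 9·L_0 + (-2)·L_1 + (-2)·L_2
  9·L_0(s) = (3/10)s^2 - (33/10)s + 9
  (-2)·L_1(s) = (2/5)s^2 - (12/5)s
  (-2)·L_2(s) = -(1/3)s^2 + (5/3)s
Adding term by term: (11/30)s^2 - (121/30)s + 9

P(s) = (11/30)s^2 - (121/30)s + 9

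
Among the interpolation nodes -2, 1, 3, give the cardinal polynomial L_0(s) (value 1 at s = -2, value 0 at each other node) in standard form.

L_0(s) = (s - 1)(s - 3) / [(-3)·(-5)]
       = (s^2 - 4s + 3) / (15)

L_0(s) = (1/15)s^2 - (4/15)s + 1/5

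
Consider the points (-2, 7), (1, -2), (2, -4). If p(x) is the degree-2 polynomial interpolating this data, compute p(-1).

Evaluate each Lagrange basis at x = -1:
L_0(-1) = (-2)·(-3)/[(-3)·(-4)] = 1/2
L_1(-1) = (1)·(-3)/[(3)·(-1)] = 1
L_2(-1) = (1)·(-2)/[(4)·(1)] = -1/2
Sum: 7·(1/2) + (-2)·(1) + (-4)·(-1/2) = 7/2

7/2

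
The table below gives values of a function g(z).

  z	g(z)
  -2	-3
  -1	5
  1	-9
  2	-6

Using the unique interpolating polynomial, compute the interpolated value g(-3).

Evaluate each Lagrange basis at z = -3:
L_0(-3) = (-2)·(-4)·(-5)/[(-1)·(-3)·(-4)] = 10/3
L_1(-3) = (-1)·(-4)·(-5)/[(1)·(-2)·(-3)] = -10/3
L_2(-3) = (-1)·(-2)·(-5)/[(3)·(2)·(-1)] = 5/3
L_3(-3) = (-1)·(-2)·(-4)/[(4)·(3)·(1)] = -2/3
Sum: (-3)·(10/3) + 5·(-10/3) + (-9)·(5/3) + (-6)·(-2/3) = -113/3

-113/3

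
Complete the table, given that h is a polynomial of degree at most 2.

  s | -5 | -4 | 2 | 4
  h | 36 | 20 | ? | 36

The 3 known values determine h uniquely (degree ≤ 2).
Evaluate each Lagrange basis at s = 2:
L_0(2) = (6)·(-2)/[(-1)·(-9)] = -4/3
L_1(2) = (7)·(-2)/[(1)·(-8)] = 7/4
L_2(2) = (7)·(6)/[(9)·(8)] = 7/12
Sum: 36·(-4/3) + 20·(7/4) + 36·(7/12) = 8

8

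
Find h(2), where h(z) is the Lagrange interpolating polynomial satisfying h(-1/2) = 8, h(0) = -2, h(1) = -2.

74/3

Evaluate each Lagrange basis at z = 2:
L_0(2) = (2)·(1)/[(-1/2)·(-3/2)] = 8/3
L_1(2) = (5/2)·(1)/[(1/2)·(-1)] = -5
L_2(2) = (5/2)·(2)/[(3/2)·(1)] = 10/3
Sum: 8·(8/3) + (-2)·(-5) + (-2)·(10/3) = 74/3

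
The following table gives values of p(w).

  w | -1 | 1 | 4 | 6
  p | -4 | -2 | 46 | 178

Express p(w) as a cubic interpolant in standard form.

Newton's divided differences:
p[-1,1] = (-2 - (-4)) / (1 - (-1)) = 1
p[1,4] = (46 - (-2)) / (4 - 1) = 16
p[4,6] = (178 - 46) / (6 - 4) = 66
p[-1,1,4] = (16 - 1) / (4 - (-1)) = 3
p[1,4,6] = (66 - 16) / (6 - 1) = 10
p[-1,1,4,6] = (10 - 3) / (6 - (-1)) = 1
p(w) = -4 + 1·(w + 1) + 3·(w + 1)(w - 1) + 1·(w + 1)(w - 1)(w - 4)
Expanding: p(w) = w^3 - w^2 - 2

p(w) = w^3 - w^2 - 2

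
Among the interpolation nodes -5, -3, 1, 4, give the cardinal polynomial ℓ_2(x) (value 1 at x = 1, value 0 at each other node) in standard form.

ℓ_2(x) = (x + 5)(x + 3)(x - 4) / [(6)·(4)·(-3)]
       = (x^3 + 4x^2 - 17x - 60) / (-72)

ℓ_2(x) = -(1/72)x^3 - (1/18)x^2 + (17/72)x + 5/6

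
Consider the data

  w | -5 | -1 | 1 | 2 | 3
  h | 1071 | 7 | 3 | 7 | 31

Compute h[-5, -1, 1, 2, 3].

1

h[-5,-1] = (7 - 1071) / (-1 - (-5)) = -266
h[-1,1] = (3 - 7) / (1 - (-1)) = -2
h[1,2] = (7 - 3) / (2 - 1) = 4
h[2,3] = (31 - 7) / (3 - 2) = 24
h[-5,-1,1] = (-2 - (-266)) / (1 - (-5)) = 44
h[-1,1,2] = (4 - (-2)) / (2 - (-1)) = 2
h[1,2,3] = (24 - 4) / (3 - 1) = 10
h[-5,-1,1,2] = (2 - 44) / (2 - (-5)) = -6
h[-1,1,2,3] = (10 - 2) / (3 - (-1)) = 2
h[-5,-1,1,2,3] = (2 - (-6)) / (3 - (-5)) = 1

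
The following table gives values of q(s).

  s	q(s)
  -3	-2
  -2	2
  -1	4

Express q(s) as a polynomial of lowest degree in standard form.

L_0(s) = (s + 2)(s + 1) / [2] = (1/2)s^2 + (3/2)s + 1
L_1(s) = (s + 3)(s + 1) / [-1] = -s^2 - 4s - 3
L_2(s) = (s + 3)(s + 2) / [2] = (1/2)s^2 + (5/2)s + 3
q(s) = (-2)·L_0 + 2·L_1 + 4·L_2
  (-2)·L_0(s) = -s^2 - 3s - 2
  2·L_1(s) = -2s^2 - 8s - 6
  4·L_2(s) = 2s^2 + 10s + 12
Adding term by term: -s^2 - s + 4

q(s) = -s^2 - s + 4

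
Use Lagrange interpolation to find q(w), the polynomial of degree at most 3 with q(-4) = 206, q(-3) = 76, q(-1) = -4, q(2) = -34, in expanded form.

Build the Lagrange basis polynomials:
L_0(w) = (w + 3)(w + 1)(w - 2) / [-18] = -(1/18)w^3 - (1/9)w^2 + (5/18)w + 1/3
L_1(w) = (w + 4)(w + 1)(w - 2) / [10] = (1/10)w^3 + (3/10)w^2 - (3/5)w - 4/5
L_2(w) = (w + 4)(w + 3)(w - 2) / [-18] = -(1/18)w^3 - (5/18)w^2 + (1/9)w + 4/3
L_3(w) = (w + 4)(w + 3)(w + 1) / [90] = (1/90)w^3 + (4/45)w^2 + (19/90)w + 2/15
q(w) = 206·L_0 + 76·L_1 + (-4)·L_2 + (-34)·L_3
  206·L_0(w) = -(103/9)w^3 - (206/9)w^2 + (515/9)w + 206/3
  76·L_1(w) = (38/5)w^3 + (114/5)w^2 - (228/5)w - 304/5
  (-4)·L_2(w) = (2/9)w^3 + (10/9)w^2 - (4/9)w - 16/3
  (-34)·L_3(w) = -(17/45)w^3 - (136/45)w^2 - (323/45)w - 68/15
Adding term by term: -4w^3 - 2w^2 + 4w - 2

q(w) = -4w^3 - 2w^2 + 4w - 2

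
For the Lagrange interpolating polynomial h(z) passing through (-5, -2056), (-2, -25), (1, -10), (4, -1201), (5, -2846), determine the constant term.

L_0(z) = (z + 2)(z - 1)(z - 4)(z - 5) / [1620] = (1/1620)z^4 - (2/405)z^3 + (1/180)z^2 + (19/810)z - 2/81
L_1(z) = (z + 5)(z - 1)(z - 4)(z - 5) / [-378] = -(1/378)z^4 + (5/378)z^3 + (1/18)z^2 - (125/378)z + 50/189
L_2(z) = (z + 5)(z + 2)(z - 4)(z - 5) / [216] = (1/216)z^4 - (1/108)z^3 - (11/72)z^2 + (25/108)z + 25/27
L_3(z) = (z + 5)(z + 2)(z - 1)(z - 5) / [-162] = -(1/162)z^4 - (1/162)z^3 + (1/6)z^2 + (25/162)z - 25/81
L_4(z) = (z + 5)(z + 2)(z - 1)(z - 4) / [280] = (1/280)z^4 + (1/140)z^3 - (3/40)z^2 - (11/140)z + 1/7
h(z) = (-2056)·L_0 + (-25)·L_1 + (-10)·L_2 + (-1201)·L_3 + (-2846)·L_4
Only the constant term is needed; take it from each L_i and combine:
(-2056)·(-2/81) + (-25)·(50/189) + (-10)·(25/27) + (-1201)·(-25/81) + (-2846)·(1/7) = -1

-1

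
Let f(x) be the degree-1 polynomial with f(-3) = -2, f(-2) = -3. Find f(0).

Evaluate each Lagrange basis at x = 0:
L_0(0) = (2)/[(-1)] = -2
L_1(0) = (3)/[(1)] = 3
Sum: (-2)·(-2) + (-3)·(3) = -5

-5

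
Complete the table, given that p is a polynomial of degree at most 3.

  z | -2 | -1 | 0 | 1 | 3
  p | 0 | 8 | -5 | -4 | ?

180

The 4 known values determine p uniquely (degree ≤ 3).
L_0(3) = (4)·(3)·(2)/[(-1)·(-2)·(-3)] = -4
L_1(3) = (5)·(3)·(2)/[(1)·(-1)·(-2)] = 15
L_2(3) = (5)·(4)·(2)/[(2)·(1)·(-1)] = -20
L_3(3) = (5)·(4)·(3)/[(3)·(2)·(1)] = 10
Sum: 0 + 8·(15) + (-5)·(-20) + (-4)·(10) = 180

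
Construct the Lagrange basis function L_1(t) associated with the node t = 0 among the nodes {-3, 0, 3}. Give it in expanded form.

L_1(t) = -(1/9)t^2 + 1

L_1(t) = (t + 3)(t - 3) / [(3)·(-3)]
       = (t^2 - 9) / (-9)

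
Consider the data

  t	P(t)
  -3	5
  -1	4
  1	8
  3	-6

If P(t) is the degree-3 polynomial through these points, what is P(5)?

-61

Evaluate each Lagrange basis at t = 5:
L_0(5) = (6)·(4)·(2)/[(-2)·(-4)·(-6)] = -1
L_1(5) = (8)·(4)·(2)/[(2)·(-2)·(-4)] = 4
L_2(5) = (8)·(6)·(2)/[(4)·(2)·(-2)] = -6
L_3(5) = (8)·(6)·(4)/[(6)·(4)·(2)] = 4
Sum: 5·(-1) + 4·(4) + 8·(-6) + (-6)·(4) = -61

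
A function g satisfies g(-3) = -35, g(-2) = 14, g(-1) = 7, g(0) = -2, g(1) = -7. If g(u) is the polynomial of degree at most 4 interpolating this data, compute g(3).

-221

Using Newton's divided-difference form:
g[-3,-2] = (14 - (-35)) / (-2 - (-3)) = 49
g[-2,-1] = (7 - 14) / (-1 - (-2)) = -7
g[-1,0] = (-2 - 7) / (0 - (-1)) = -9
g[0,1] = (-7 - (-2)) / (1 - 0) = -5
g[-3,-2,-1] = (-7 - 49) / (-1 - (-3)) = -28
g[-2,-1,0] = (-9 - (-7)) / (0 - (-2)) = -1
g[-1,0,1] = (-5 - (-9)) / (1 - (-1)) = 2
g[-3,-2,-1,0] = (-1 - (-28)) / (0 - (-3)) = 9
g[-2,-1,0,1] = (2 - (-1)) / (1 - (-2)) = 1
g[-3,-2,-1,0,1] = (1 - 9) / (1 - (-3)) = -2
g(3) = -35 + 49·(6) + (-28)·(6)·(5) + 9·(6)·(5)·(4) + (-2)·(6)·(5)·(4)·(3) = -221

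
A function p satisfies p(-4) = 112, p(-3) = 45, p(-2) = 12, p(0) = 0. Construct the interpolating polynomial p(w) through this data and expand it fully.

Newton's divided differences:
p[-4,-3] = (45 - 112) / (-3 - (-4)) = -67
p[-3,-2] = (12 - 45) / (-2 - (-3)) = -33
p[-2,0] = (0 - 12) / (0 - (-2)) = -6
p[-4,-3,-2] = (-33 - (-67)) / (-2 - (-4)) = 17
p[-3,-2,0] = (-6 - (-33)) / (0 - (-3)) = 9
p[-4,-3,-2,0] = (9 - 17) / (0 - (-4)) = -2
p(w) = 112 + (-67)·(w + 4) + 17·(w + 4)(w + 3) + (-2)·(w + 4)(w + 3)(w + 2)
Expanding: p(w) = -2w^3 - w^2

p(w) = -2w^3 - w^2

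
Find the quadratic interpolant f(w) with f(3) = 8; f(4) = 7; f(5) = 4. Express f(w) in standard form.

f(w) = -w^2 + 6w - 1

L_0(w) = (w - 4)(w - 5) / [2] = (1/2)w^2 - (9/2)w + 10
L_1(w) = (w - 3)(w - 5) / [-1] = -w^2 + 8w - 15
L_2(w) = (w - 3)(w - 4) / [2] = (1/2)w^2 - (7/2)w + 6
f(w) = 8·L_0 + 7·L_1 + 4·L_2
  8·L_0(w) = 4w^2 - 36w + 80
  7·L_1(w) = -7w^2 + 56w - 105
  4·L_2(w) = 2w^2 - 14w + 24
Adding term by term: -w^2 + 6w - 1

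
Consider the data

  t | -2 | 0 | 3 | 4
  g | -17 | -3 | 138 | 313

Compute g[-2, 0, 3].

8

g[-2,0] = (-3 - (-17)) / (0 - (-2)) = 7
g[0,3] = (138 - (-3)) / (3 - 0) = 47
g[-2,0,3] = (47 - 7) / (3 - (-2)) = 8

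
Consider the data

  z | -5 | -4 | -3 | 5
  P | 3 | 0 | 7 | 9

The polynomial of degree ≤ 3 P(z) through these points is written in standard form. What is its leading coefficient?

-23/40

The leading coefficient equals the top divided difference P[-5,-4,-3,5].
P[-5,-4] = (0 - 3) / (-4 - (-5)) = -3
P[-4,-3] = (7 - 0) / (-3 - (-4)) = 7
P[-3,5] = (9 - 7) / (5 - (-3)) = 1/4
P[-5,-4,-3] = (7 - (-3)) / (-3 - (-5)) = 5
P[-4,-3,5] = (1/4 - 7) / (5 - (-4)) = -3/4
P[-5,-4,-3,5] = (-3/4 - 5) / (5 - (-5)) = -23/40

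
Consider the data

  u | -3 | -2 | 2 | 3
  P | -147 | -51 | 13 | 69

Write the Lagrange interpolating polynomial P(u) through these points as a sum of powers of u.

L_0(u) = (u + 2)(u - 2)(u - 3) / [-30] = -(1/30)u^3 + (1/10)u^2 + (2/15)u - 2/5
L_1(u) = (u + 3)(u - 2)(u - 3) / [20] = (1/20)u^3 - (1/10)u^2 - (9/20)u + 9/10
L_2(u) = (u + 3)(u + 2)(u - 3) / [-20] = -(1/20)u^3 - (1/10)u^2 + (9/20)u + 9/10
L_3(u) = (u + 3)(u + 2)(u - 2) / [30] = (1/30)u^3 + (1/10)u^2 - (2/15)u - 2/5
P(u) = (-147)·L_0 + (-51)·L_1 + 13·L_2 + 69·L_3
  (-147)·L_0(u) = (49/10)u^3 - (147/10)u^2 - (98/5)u + 294/5
  (-51)·L_1(u) = -(51/20)u^3 + (51/10)u^2 + (459/20)u - 459/10
  13·L_2(u) = -(13/20)u^3 - (13/10)u^2 + (117/20)u + 117/10
  69·L_3(u) = (23/10)u^3 + (69/10)u^2 - (46/5)u - 138/5
Adding term by term: 4u^3 - 4u^2 - 3

P(u) = 4u^3 - 4u^2 - 3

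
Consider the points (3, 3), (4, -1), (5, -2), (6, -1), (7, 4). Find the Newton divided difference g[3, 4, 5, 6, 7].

1/8

g[3,4] = (-1 - 3) / (4 - 3) = -4
g[4,5] = (-2 - (-1)) / (5 - 4) = -1
g[5,6] = (-1 - (-2)) / (6 - 5) = 1
g[6,7] = (4 - (-1)) / (7 - 6) = 5
g[3,4,5] = (-1 - (-4)) / (5 - 3) = 3/2
g[4,5,6] = (1 - (-1)) / (6 - 4) = 1
g[5,6,7] = (5 - 1) / (7 - 5) = 2
g[3,4,5,6] = (1 - 3/2) / (6 - 3) = -1/6
g[4,5,6,7] = (2 - 1) / (7 - 4) = 1/3
g[3,4,5,6,7] = (1/3 - (-1/6)) / (7 - 3) = 1/8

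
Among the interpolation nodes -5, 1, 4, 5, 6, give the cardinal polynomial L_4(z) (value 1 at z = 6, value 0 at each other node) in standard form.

L_4(z) = (z + 5)(z - 1)(z - 4)(z - 5) / [(11)·(5)·(2)·(1)]
       = (z^4 - 5z^3 - 21z^2 + 125z - 100) / (110)

L_4(z) = (1/110)z^4 - (1/22)z^3 - (21/110)z^2 + (25/22)z - 10/11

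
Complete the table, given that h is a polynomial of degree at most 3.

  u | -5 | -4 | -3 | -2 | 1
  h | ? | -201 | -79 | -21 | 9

-411

The 4 known values determine h uniquely (degree ≤ 3).
Evaluate each Lagrange basis at u = -5:
L_0(-5) = (-2)·(-3)·(-6)/[(-1)·(-2)·(-5)] = 18/5
L_1(-5) = (-1)·(-3)·(-6)/[(1)·(-1)·(-4)] = -9/2
L_2(-5) = (-1)·(-2)·(-6)/[(2)·(1)·(-3)] = 2
L_3(-5) = (-1)·(-2)·(-3)/[(5)·(4)·(3)] = -1/10
Sum: (-201)·(18/5) + (-79)·(-9/2) + (-21)·(2) + 9·(-1/10) = -411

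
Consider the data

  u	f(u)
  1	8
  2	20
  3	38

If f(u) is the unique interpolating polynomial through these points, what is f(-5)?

62

Using Newton's divided-difference form:
f[1,2] = (20 - 8) / (2 - 1) = 12
f[2,3] = (38 - 20) / (3 - 2) = 18
f[1,2,3] = (18 - 12) / (3 - 1) = 3
f(-5) = 8 + 12·(-6) + 3·(-6)·(-7) = 62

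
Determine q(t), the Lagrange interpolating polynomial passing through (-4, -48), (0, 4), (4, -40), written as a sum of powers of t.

q(t) = -3t^2 + t + 4

Build the Lagrange basis polynomials:
L_0(t) = t(t - 4) / [32] = (1/32)t^2 - (1/8)t
L_1(t) = (t + 4)(t - 4) / [-16] = -(1/16)t^2 + 1
L_2(t) = (t + 4)t / [32] = (1/32)t^2 + (1/8)t
q(t) = (-48)·L_0 + 4·L_1 + (-40)·L_2
  (-48)·L_0(t) = -(3/2)t^2 + 6t
  4·L_1(t) = -(1/4)t^2 + 4
  (-40)·L_2(t) = -(5/4)t^2 - 5t
Adding term by term: -3t^2 + t + 4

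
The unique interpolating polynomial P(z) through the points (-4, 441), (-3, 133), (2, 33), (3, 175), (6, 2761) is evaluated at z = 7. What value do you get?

Using Newton's divided-difference form:
P[-4,-3] = (133 - 441) / (-3 - (-4)) = -308
P[-3,2] = (33 - 133) / (2 - (-3)) = -20
P[2,3] = (175 - 33) / (3 - 2) = 142
P[3,6] = (2761 - 175) / (6 - 3) = 862
P[-4,-3,2] = (-20 - (-308)) / (2 - (-4)) = 48
P[-3,2,3] = (142 - (-20)) / (3 - (-3)) = 27
P[2,3,6] = (862 - 142) / (6 - 2) = 180
P[-4,-3,2,3] = (27 - 48) / (3 - (-4)) = -3
P[-3,2,3,6] = (180 - 27) / (6 - (-3)) = 17
P[-4,-3,2,3,6] = (17 - (-3)) / (6 - (-4)) = 2
P(7) = 441 + (-308)·(11) + 48·(11)·(10) + (-3)·(11)·(10)·(5) + 2·(11)·(10)·(5)·(4) = 5083

5083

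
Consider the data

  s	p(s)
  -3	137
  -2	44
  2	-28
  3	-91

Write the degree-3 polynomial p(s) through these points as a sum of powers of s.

L_0(s) = (s + 2)(s - 2)(s - 3) / [-30] = -(1/30)s^3 + (1/10)s^2 + (2/15)s - 2/5
L_1(s) = (s + 3)(s - 2)(s - 3) / [20] = (1/20)s^3 - (1/10)s^2 - (9/20)s + 9/10
L_2(s) = (s + 3)(s + 2)(s - 3) / [-20] = -(1/20)s^3 - (1/10)s^2 + (9/20)s + 9/10
L_3(s) = (s + 3)(s + 2)(s - 2) / [30] = (1/30)s^3 + (1/10)s^2 - (2/15)s - 2/5
p(s) = 137·L_0 + 44·L_1 + (-28)·L_2 + (-91)·L_3
  137·L_0(s) = -(137/30)s^3 + (137/10)s^2 + (274/15)s - 274/5
  44·L_1(s) = (11/5)s^3 - (22/5)s^2 - (99/5)s + 198/5
  (-28)·L_2(s) = (7/5)s^3 + (14/5)s^2 - (63/5)s - 126/5
  (-91)·L_3(s) = -(91/30)s^3 - (91/10)s^2 + (182/15)s + 182/5
Adding term by term: -4s^3 + 3s^2 - 2s - 4

p(s) = -4s^3 + 3s^2 - 2s - 4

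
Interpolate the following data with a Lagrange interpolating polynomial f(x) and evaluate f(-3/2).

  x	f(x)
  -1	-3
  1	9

-6

L_0(-3/2) = (-5/2)/[(-2)] = 5/4
L_1(-3/2) = (-1/2)/[(2)] = -1/4
Sum: (-3)·(5/4) + 9·(-1/4) = -6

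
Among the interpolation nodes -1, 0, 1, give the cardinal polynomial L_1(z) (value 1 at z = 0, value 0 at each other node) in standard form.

L_1(z) = -z^2 + 1

L_1(z) = (z + 1)(z - 1) / [(1)·(-1)]
       = (z^2 - 1) / (-1)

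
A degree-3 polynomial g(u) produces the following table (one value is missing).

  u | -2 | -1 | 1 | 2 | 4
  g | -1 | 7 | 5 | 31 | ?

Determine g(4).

The 4 known values determine g uniquely (degree ≤ 3).
Evaluate each Lagrange basis at u = 4:
L_0(4) = (5)·(3)·(2)/[(-1)·(-3)·(-4)] = -5/2
L_1(4) = (6)·(3)·(2)/[(1)·(-2)·(-3)] = 6
L_2(4) = (6)·(5)·(2)/[(3)·(2)·(-1)] = -10
L_3(4) = (6)·(5)·(3)/[(4)·(3)·(1)] = 15/2
Sum: (-1)·(-5/2) + 7·(6) + 5·(-10) + 31·(15/2) = 227

227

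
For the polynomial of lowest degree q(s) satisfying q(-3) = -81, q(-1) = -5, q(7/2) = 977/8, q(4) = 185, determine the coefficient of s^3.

3

The leading coefficient equals the top divided difference q[-3,-1,7/2,4].
q[-3,-1] = (-5 - (-81)) / (-1 - (-3)) = 38
q[-1,7/2] = (977/8 - (-5)) / (7/2 - (-1)) = 113/4
q[7/2,4] = (185 - 977/8) / (4 - 7/2) = 503/4
q[-3,-1,7/2] = (113/4 - 38) / (7/2 - (-3)) = -3/2
q[-1,7/2,4] = (503/4 - 113/4) / (4 - (-1)) = 39/2
q[-3,-1,7/2,4] = (39/2 - (-3/2)) / (4 - (-3)) = 3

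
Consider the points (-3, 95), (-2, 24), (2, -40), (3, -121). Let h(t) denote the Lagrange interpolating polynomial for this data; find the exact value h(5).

Evaluate each Lagrange basis at t = 5:
L_0(5) = (7)·(3)·(2)/[(-1)·(-5)·(-6)] = -7/5
L_1(5) = (8)·(3)·(2)/[(1)·(-4)·(-5)] = 12/5
L_2(5) = (8)·(7)·(2)/[(5)·(4)·(-1)] = -28/5
L_3(5) = (8)·(7)·(3)/[(6)·(5)·(1)] = 28/5
Sum: 95·(-7/5) + 24·(12/5) + (-40)·(-28/5) + (-121)·(28/5) = -529

-529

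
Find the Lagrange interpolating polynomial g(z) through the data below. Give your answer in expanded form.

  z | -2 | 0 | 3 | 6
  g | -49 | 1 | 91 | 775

g(z) = 4z^3 - 3z^2 + 3z + 1

Build the Lagrange basis polynomials:
L_0(z) = z(z - 3)(z - 6) / [-80] = -(1/80)z^3 + (9/80)z^2 - (9/40)z
L_1(z) = (z + 2)(z - 3)(z - 6) / [36] = (1/36)z^3 - (7/36)z^2 + 1
L_2(z) = (z + 2)z(z - 6) / [-45] = -(1/45)z^3 + (4/45)z^2 + (4/15)z
L_3(z) = (z + 2)z(z - 3) / [144] = (1/144)z^3 - (1/144)z^2 - (1/24)z
g(z) = (-49)·L_0 + 1·L_1 + 91·L_2 + 775·L_3
  (-49)·L_0(z) = (49/80)z^3 - (441/80)z^2 + (441/40)z
  1·L_1(z) = (1/36)z^3 - (7/36)z^2 + 1
  91·L_2(z) = -(91/45)z^3 + (364/45)z^2 + (364/15)z
  775·L_3(z) = (775/144)z^3 - (775/144)z^2 - (775/24)z
Adding term by term: 4z^3 - 3z^2 + 3z + 1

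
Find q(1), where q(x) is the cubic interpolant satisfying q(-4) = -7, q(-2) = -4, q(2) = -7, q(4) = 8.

Using Newton's divided-difference form:
q[-4,-2] = (-4 - (-7)) / (-2 - (-4)) = 3/2
q[-2,2] = (-7 - (-4)) / (2 - (-2)) = -3/4
q[2,4] = (8 - (-7)) / (4 - 2) = 15/2
q[-4,-2,2] = (-3/4 - 3/2) / (2 - (-4)) = -3/8
q[-2,2,4] = (15/2 - (-3/4)) / (4 - (-2)) = 11/8
q[-4,-2,2,4] = (11/8 - (-3/8)) / (4 - (-4)) = 7/32
q(1) = -7 + (3/2)·(5) + (-3/8)·(5)·(3) + (7/32)·(5)·(3)·(-1) = -269/32

-269/32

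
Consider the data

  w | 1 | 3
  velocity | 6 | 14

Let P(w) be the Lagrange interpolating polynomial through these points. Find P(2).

10

L_0(2) = (-1)/[(-2)] = 1/2
L_1(2) = (1)/[(2)] = 1/2
Sum: 6·(1/2) + 14·(1/2) = 10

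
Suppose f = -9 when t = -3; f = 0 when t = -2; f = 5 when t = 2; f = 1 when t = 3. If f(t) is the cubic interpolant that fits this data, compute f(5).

Using Newton's divided-difference form:
f[-3,-2] = (0 - (-9)) / (-2 - (-3)) = 9
f[-2,2] = (5 - 0) / (2 - (-2)) = 5/4
f[2,3] = (1 - 5) / (3 - 2) = -4
f[-3,-2,2] = (5/4 - 9) / (2 - (-3)) = -31/20
f[-2,2,3] = (-4 - 5/4) / (3 - (-2)) = -21/20
f[-3,-2,2,3] = (-21/20 - (-31/20)) / (3 - (-3)) = 1/12
f(5) = -9 + 9·(8) + (-31/20)·(8)·(7) + (1/12)·(8)·(7)·(3) = -49/5

-49/5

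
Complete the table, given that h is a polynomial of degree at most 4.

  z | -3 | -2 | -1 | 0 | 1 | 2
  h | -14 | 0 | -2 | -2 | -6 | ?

-44

The 5 known values determine h uniquely (degree ≤ 4).
Evaluate each Lagrange basis at z = 2:
L_0(2) = (4)·(3)·(2)·(1)/[(-1)·(-2)·(-3)·(-4)] = 1
L_1(2) = (5)·(3)·(2)·(1)/[(1)·(-1)·(-2)·(-3)] = -5
L_2(2) = (5)·(4)·(2)·(1)/[(2)·(1)·(-1)·(-2)] = 10
L_3(2) = (5)·(4)·(3)·(1)/[(3)·(2)·(1)·(-1)] = -10
L_4(2) = (5)·(4)·(3)·(2)/[(4)·(3)·(2)·(1)] = 5
Sum: (-14)·(1) + 0 + (-2)·(10) + (-2)·(-10) + (-6)·(5) = -44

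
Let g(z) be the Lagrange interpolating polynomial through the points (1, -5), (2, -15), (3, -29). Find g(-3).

-5

Evaluate each Lagrange basis at z = -3:
L_0(-3) = (-5)·(-6)/[(-1)·(-2)] = 15
L_1(-3) = (-4)·(-6)/[(1)·(-1)] = -24
L_2(-3) = (-4)·(-5)/[(2)·(1)] = 10
Sum: (-5)·(15) + (-15)·(-24) + (-29)·(10) = -5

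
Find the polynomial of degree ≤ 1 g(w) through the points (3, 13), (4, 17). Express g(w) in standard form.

g(w) = 4w + 1

L_0(w) = (w - 4) / [-1] = -w + 4
L_1(w) = (w - 3) / [1] = w - 3
g(w) = 13·L_0 + 17·L_1
  13·L_0(w) = -13w + 52
  17·L_1(w) = 17w - 51
Adding term by term: 4w + 1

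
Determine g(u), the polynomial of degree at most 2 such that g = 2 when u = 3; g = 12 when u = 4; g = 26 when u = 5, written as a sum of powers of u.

Build the Lagrange basis polynomials:
L_0(u) = (u - 4)(u - 5) / [2] = (1/2)u^2 - (9/2)u + 10
L_1(u) = (u - 3)(u - 5) / [-1] = -u^2 + 8u - 15
L_2(u) = (u - 3)(u - 4) / [2] = (1/2)u^2 - (7/2)u + 6
g(u) = 2·L_0 + 12·L_1 + 26·L_2
  2·L_0(u) = u^2 - 9u + 20
  12·L_1(u) = -12u^2 + 96u - 180
  26·L_2(u) = 13u^2 - 91u + 156
Adding term by term: 2u^2 - 4u - 4

g(u) = 2u^2 - 4u - 4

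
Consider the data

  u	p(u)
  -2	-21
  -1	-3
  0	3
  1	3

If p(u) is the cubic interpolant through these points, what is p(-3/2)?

L_0(-3/2) = (-1/2)·(-3/2)·(-5/2)/[(-1)·(-2)·(-3)] = 5/16
L_1(-3/2) = (1/2)·(-3/2)·(-5/2)/[(1)·(-1)·(-2)] = 15/16
L_2(-3/2) = (1/2)·(-1/2)·(-5/2)/[(2)·(1)·(-1)] = -5/16
L_3(-3/2) = (1/2)·(-1/2)·(-3/2)/[(3)·(2)·(1)] = 1/16
Sum: (-21)·(5/16) + (-3)·(15/16) + 3·(-5/16) + 3·(1/16) = -81/8

-81/8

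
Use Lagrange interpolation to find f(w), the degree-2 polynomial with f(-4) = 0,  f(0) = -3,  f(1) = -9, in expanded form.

Build the Lagrange basis polynomials:
L_0(w) = w(w - 1) / [20] = (1/20)w^2 - (1/20)w
L_1(w) = (w + 4)(w - 1) / [-4] = -(1/4)w^2 - (3/4)w + 1
L_2(w) = (w + 4)w / [5] = (1/5)w^2 + (4/5)w
f(w) = 0·L_0 + (-3)·L_1 + (-9)·L_2
  0·L_0(w) = 0
  (-3)·L_1(w) = (3/4)w^2 + (9/4)w - 3
  (-9)·L_2(w) = -(9/5)w^2 - (36/5)w
Adding term by term: -(21/20)w^2 - (99/20)w - 3

f(w) = -(21/20)w^2 - (99/20)w - 3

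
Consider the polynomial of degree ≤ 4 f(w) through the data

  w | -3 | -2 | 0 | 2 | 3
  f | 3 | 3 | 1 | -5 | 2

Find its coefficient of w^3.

Build the Lagrange basis polynomials:
L_0(w) = (w + 2)w(w - 2)(w - 3) / [90] = (1/90)w^4 - (1/30)w^3 - (2/45)w^2 + (2/15)w
L_1(w) = (w + 3)w(w - 2)(w - 3) / [-40] = -(1/40)w^4 + (1/20)w^3 + (9/40)w^2 - (9/20)w
L_2(w) = (w + 3)(w + 2)(w - 2)(w - 3) / [36] = (1/36)w^4 - (13/36)w^2 + 1
L_3(w) = (w + 3)(w + 2)w(w - 3) / [-40] = -(1/40)w^4 - (1/20)w^3 + (9/40)w^2 + (9/20)w
L_4(w) = (w + 3)(w + 2)w(w - 2) / [90] = (1/90)w^4 + (1/30)w^3 - (2/45)w^2 - (2/15)w
f(w) = 3·L_0 + 3·L_1 + 1·L_2 + (-5)·L_3 + 2·L_4
Only the coefficient of w^3 is needed; take it from each L_i and combine:
3·(-1/30) + 3·(1/20) + 1·(0) + (-5)·(-1/20) + 2·(1/30) = 11/30

11/30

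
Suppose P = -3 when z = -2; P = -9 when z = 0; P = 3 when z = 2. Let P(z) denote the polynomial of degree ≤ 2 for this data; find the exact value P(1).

Evaluate each Lagrange basis at z = 1:
L_0(1) = (1)·(-1)/[(-2)·(-4)] = -1/8
L_1(1) = (3)·(-1)/[(2)·(-2)] = 3/4
L_2(1) = (3)·(1)/[(4)·(2)] = 3/8
Sum: (-3)·(-1/8) + (-9)·(3/4) + 3·(3/8) = -21/4

-21/4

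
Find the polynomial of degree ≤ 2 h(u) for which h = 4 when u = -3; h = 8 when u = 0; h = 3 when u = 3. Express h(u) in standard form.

L_0(u) = u(u - 3) / [18] = (1/18)u^2 - (1/6)u
L_1(u) = (u + 3)(u - 3) / [-9] = -(1/9)u^2 + 1
L_2(u) = (u + 3)u / [18] = (1/18)u^2 + (1/6)u
h(u) = 4·L_0 + 8·L_1 + 3·L_2
  4·L_0(u) = (2/9)u^2 - (2/3)u
  8·L_1(u) = -(8/9)u^2 + 8
  3·L_2(u) = (1/6)u^2 + (1/2)u
Adding term by term: -(1/2)u^2 - (1/6)u + 8

h(u) = -(1/2)u^2 - (1/6)u + 8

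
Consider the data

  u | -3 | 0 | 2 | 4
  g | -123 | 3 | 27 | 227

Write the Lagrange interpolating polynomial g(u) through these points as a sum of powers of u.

g(u) = 4u^3 - 2u^2 + 3

Build the Lagrange basis polynomials:
L_0(u) = u(u - 2)(u - 4) / [-105] = -(1/105)u^3 + (2/35)u^2 - (8/105)u
L_1(u) = (u + 3)(u - 2)(u - 4) / [24] = (1/24)u^3 - (1/8)u^2 - (5/12)u + 1
L_2(u) = (u + 3)u(u - 4) / [-20] = -(1/20)u^3 + (1/20)u^2 + (3/5)u
L_3(u) = (u + 3)u(u - 2) / [56] = (1/56)u^3 + (1/56)u^2 - (3/28)u
g(u) = (-123)·L_0 + 3·L_1 + 27·L_2 + 227·L_3
  (-123)·L_0(u) = (41/35)u^3 - (246/35)u^2 + (328/35)u
  3·L_1(u) = (1/8)u^3 - (3/8)u^2 - (5/4)u + 3
  27·L_2(u) = -(27/20)u^3 + (27/20)u^2 + (81/5)u
  227·L_3(u) = (227/56)u^3 + (227/56)u^2 - (681/28)u
Adding term by term: 4u^3 - 2u^2 + 3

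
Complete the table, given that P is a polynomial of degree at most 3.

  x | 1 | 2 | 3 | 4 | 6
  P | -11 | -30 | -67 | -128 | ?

The 4 known values determine P uniquely (degree ≤ 3).
Evaluate each Lagrange basis at x = 6:
L_0(6) = (4)·(3)·(2)/[(-1)·(-2)·(-3)] = -4
L_1(6) = (5)·(3)·(2)/[(1)·(-1)·(-2)] = 15
L_2(6) = (5)·(4)·(2)/[(2)·(1)·(-1)] = -20
L_3(6) = (5)·(4)·(3)/[(3)·(2)·(1)] = 10
Sum: (-11)·(-4) + (-30)·(15) + (-67)·(-20) + (-128)·(10) = -346

-346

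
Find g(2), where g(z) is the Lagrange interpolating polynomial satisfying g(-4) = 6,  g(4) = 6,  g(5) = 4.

L_0(2) = (-2)·(-3)/[(-8)·(-9)] = 1/12
L_1(2) = (6)·(-3)/[(8)·(-1)] = 9/4
L_2(2) = (6)·(-2)/[(9)·(1)] = -4/3
Sum: 6·(1/12) + 6·(9/4) + 4·(-4/3) = 26/3

26/3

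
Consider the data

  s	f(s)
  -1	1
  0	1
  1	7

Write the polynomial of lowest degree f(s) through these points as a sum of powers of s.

f(s) = 3s^2 + 3s + 1

Newton's divided differences:
f[-1,0] = (1 - 1) / (0 - (-1)) = 0
f[0,1] = (7 - 1) / (1 - 0) = 6
f[-1,0,1] = (6 - 0) / (1 - (-1)) = 3
f(s) = 1 + 3·(s + 1)s
Expanding: f(s) = 3s^2 + 3s + 1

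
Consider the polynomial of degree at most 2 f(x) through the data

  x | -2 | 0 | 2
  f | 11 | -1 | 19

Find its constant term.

-1

Build the Lagrange basis polynomials:
L_0(x) = x(x - 2) / [8] = (1/8)x^2 - (1/4)x
L_1(x) = (x + 2)(x - 2) / [-4] = -(1/4)x^2 + 1
L_2(x) = (x + 2)x / [8] = (1/8)x^2 + (1/4)x
f(x) = 11·L_0 + (-1)·L_1 + 19·L_2
Only the constant term is needed; take it from each L_i and combine:
11·(0) + (-1)·(1) + 19·(0) = -1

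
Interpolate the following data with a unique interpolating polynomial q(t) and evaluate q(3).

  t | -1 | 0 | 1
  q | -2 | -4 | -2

14

L_0(3) = (3)·(2)/[(-1)·(-2)] = 3
L_1(3) = (4)·(2)/[(1)·(-1)] = -8
L_2(3) = (4)·(3)/[(2)·(1)] = 6
Sum: (-2)·(3) + (-4)·(-8) + (-2)·(6) = 14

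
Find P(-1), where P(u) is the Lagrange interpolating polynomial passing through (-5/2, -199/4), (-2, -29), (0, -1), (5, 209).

Evaluate each Lagrange basis at u = -1:
L_0(-1) = (1)·(-1)·(-6)/[(-1/2)·(-5/2)·(-15/2)] = -16/25
L_1(-1) = (3/2)·(-1)·(-6)/[(1/2)·(-2)·(-7)] = 9/7
L_2(-1) = (3/2)·(1)·(-6)/[(5/2)·(2)·(-5)] = 9/25
L_3(-1) = (3/2)·(1)·(-1)/[(15/2)·(7)·(5)] = -1/175
Sum: (-199/4)·(-16/25) + (-29)·(9/7) + (-1)·(9/25) + 209·(-1/175) = -7

-7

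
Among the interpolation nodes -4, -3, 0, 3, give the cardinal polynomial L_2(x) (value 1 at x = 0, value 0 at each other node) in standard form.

L_2(x) = -(1/36)x^3 - (1/9)x^2 + (1/4)x + 1

L_2(x) = (x + 4)(x + 3)(x - 3) / [(4)·(3)·(-3)]
       = (x^3 + 4x^2 - 9x - 36) / (-36)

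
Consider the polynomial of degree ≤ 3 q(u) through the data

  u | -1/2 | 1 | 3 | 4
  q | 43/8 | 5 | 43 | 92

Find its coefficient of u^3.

1

The leading coefficient equals the top divided difference q[-1/2,1,3,4].
q[-1/2,1] = (5 - 43/8) / (1 - (-1/2)) = -1/4
q[1,3] = (43 - 5) / (3 - 1) = 19
q[3,4] = (92 - 43) / (4 - 3) = 49
q[-1/2,1,3] = (19 - (-1/4)) / (3 - (-1/2)) = 11/2
q[1,3,4] = (49 - 19) / (4 - 1) = 10
q[-1/2,1,3,4] = (10 - 11/2) / (4 - (-1/2)) = 1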